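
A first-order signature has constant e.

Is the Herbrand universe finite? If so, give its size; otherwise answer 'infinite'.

There are no function symbols, so the only ground term is the single constant.
The Herbrand universe is {e}, finite with 1 element.

1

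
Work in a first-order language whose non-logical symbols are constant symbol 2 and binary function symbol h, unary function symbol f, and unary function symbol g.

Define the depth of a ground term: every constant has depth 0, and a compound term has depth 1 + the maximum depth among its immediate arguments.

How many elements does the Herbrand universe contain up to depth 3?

676

Let N_k count ground terms of depth at most k. Each non-constant term of depth ≤ k is some function symbol applied to depth-≤(k−1) arguments, giving N_k = 1 + N_{k-1}^2 + N_{k-1} + N_{k-1}.
N_0 = 1
N_1 = 1 + 1^2 + 1 + 1 = 4
N_2 = 1 + 4^2 + 4 + 4 = 25
N_3 = 1 + 25^2 + 25 + 25 = 676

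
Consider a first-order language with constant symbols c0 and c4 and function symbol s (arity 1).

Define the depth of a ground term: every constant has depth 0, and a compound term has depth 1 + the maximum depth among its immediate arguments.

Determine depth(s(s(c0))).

depth(s(c0)) = 1 + depth(c0) = 1 + 0 = 1
depth(s(s(c0))) = 1 + depth(s(c0)) = 1 + 1 = 2

2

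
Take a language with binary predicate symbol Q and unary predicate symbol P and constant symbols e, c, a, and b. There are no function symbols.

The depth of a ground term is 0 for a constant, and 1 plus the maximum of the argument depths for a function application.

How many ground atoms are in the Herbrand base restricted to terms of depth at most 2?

First count ground terms of depth ≤ 2.
With no function symbols every ground term is a constant, so there are exactly 4 ground terms at every depth bound.
N_0 = 4
N_1 = 4
N_2 = 4
Explicitly: e, c, a, b.
So |H| = 4.
Each predicate of arity r yields |H|^r ground atoms (one per choice of an r-tuple from H):
  Q: 4^2 = 16;  P: 4
Total ground atoms: 16 + 4 = 20.

20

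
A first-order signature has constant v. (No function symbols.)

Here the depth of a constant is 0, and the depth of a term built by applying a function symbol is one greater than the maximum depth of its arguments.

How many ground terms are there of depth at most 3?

With no function symbols every ground term is a constant, so there is exactly 1 ground term at every depth bound.
N_0 = 1
N_1 = 1
N_2 = 1
N_3 = 1

1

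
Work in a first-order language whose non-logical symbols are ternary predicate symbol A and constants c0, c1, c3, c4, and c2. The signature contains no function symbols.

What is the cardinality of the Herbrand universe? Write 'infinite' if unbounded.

There are no function symbols, so every ground term is one of the 5 constants.
The Herbrand universe is {c0, c1, c3, c4, c2}, which is finite with 5 elements.

5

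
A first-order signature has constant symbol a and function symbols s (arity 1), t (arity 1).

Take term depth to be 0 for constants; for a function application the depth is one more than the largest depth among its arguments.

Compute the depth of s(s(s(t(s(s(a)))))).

6

depth(s(a)) = 1 + depth(a) = 1 + 0 = 1
depth(s(s(a))) = 1 + depth(s(a)) = 1 + 1 = 2
depth(t(s(s(a)))) = 1 + depth(s(s(a))) = 1 + 2 = 3
depth(s(t(s(s(a))))) = 1 + depth(t(s(s(a)))) = 1 + 3 = 4
depth(s(s(t(s(s(a)))))) = 1 + depth(s(t(s(s(a))))) = 1 + 4 = 5
depth(s(s(s(t(s(s(a))))))) = 1 + depth(s(s(t(s(s(a)))))) = 1 + 5 = 6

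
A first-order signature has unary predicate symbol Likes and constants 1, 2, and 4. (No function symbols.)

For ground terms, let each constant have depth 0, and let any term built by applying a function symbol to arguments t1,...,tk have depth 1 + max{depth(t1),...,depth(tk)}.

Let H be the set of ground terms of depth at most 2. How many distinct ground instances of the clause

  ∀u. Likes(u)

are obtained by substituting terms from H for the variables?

Ground terms of depth ≤ 2:
  With no function symbols every ground term is a constant, so there are exactly 3 ground terms at every depth bound.
  N_0 = 3
  N_1 = 3
  N_2 = 3
  Explicitly: 1, 2, 4.
So there are 3 ground terms available for substitution.
There is 1 variable to instantiate (u),  occurring in at least one literal, so different choices give different ground instances.
Number of ground instances = 3.

3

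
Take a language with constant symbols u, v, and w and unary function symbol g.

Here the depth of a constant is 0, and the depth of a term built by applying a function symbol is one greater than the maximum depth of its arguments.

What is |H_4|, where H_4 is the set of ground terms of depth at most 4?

15

Let N_k = |{terms of depth ≤ k}|. Then N_0 = 3 and N_k = 3 + N_{k-1} for k ≥ 1 (one summand per function symbol, arity giving the exponent).
N_0 = 3
N_1 = 3 + 3 = 6
N_2 = 3 + 6 = 9
N_3 = 3 + 9 = 12
N_4 = 3 + 12 = 15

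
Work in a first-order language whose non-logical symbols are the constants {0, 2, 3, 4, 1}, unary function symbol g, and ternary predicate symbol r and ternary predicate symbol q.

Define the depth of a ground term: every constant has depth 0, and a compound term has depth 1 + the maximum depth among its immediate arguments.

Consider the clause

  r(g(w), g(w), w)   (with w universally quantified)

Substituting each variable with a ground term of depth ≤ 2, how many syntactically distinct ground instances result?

Ground terms of depth ≤ 2:
  Let N_k = |{terms of depth ≤ k}|. Then N_0 = 5 and N_k = 5 + N_{k-1} for k ≥ 1 (one summand per function symbol, arity giving the exponent).
  N_0 = 5
  N_1 = 5 + 5 = 10
  N_2 = 5 + 10 = 15
So there are 15 ground terms available for substitution.
The variable w ranges independently over the available ground terms, and distinct assignments produce distinct instances.
Number of ground instances = 15.

15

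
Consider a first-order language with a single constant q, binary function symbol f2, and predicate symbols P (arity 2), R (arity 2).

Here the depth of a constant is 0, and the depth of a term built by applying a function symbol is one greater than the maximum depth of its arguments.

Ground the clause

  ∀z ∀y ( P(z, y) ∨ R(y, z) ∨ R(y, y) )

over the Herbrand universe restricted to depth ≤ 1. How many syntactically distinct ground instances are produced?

Ground terms of depth ≤ 1:
  Count level by level. With function symbols f2/2, the terms of depth ≤ k are the 1 constant together with each function applied to depth-≤(k−1) tuples, so N_k = 1 + N_{k-1}^2.
  N_0 = 1
  N_1 = 1 + 1^2 = 2
So there are 2 ground terms available for substitution.
The clause has 2 distinct variables (z, y), each appearing in the body. In the free term algebra distinct substitutions yield syntactically distinct ground instances.
Number of ground instances = 2^2 = 4.

4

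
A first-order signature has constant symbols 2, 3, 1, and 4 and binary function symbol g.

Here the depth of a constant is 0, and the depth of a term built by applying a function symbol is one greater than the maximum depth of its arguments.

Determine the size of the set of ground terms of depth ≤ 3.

163220

If N_k denotes the number of depth-≤k ground terms, the 4 constants give N_0 = 4, and each function symbol of arity r contributes N_{k-1}^r new terms at level k: N_k = 4 + N_{k-1}^2.
N_0 = 4
N_1 = 4 + 4^2 = 20
N_2 = 4 + 20^2 = 404
N_3 = 4 + 404^2 = 163220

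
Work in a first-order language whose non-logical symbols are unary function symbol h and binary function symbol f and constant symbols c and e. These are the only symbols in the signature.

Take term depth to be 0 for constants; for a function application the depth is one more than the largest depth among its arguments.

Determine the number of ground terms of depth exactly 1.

6

Let N_k = |{terms of depth ≤ k}|. Then N_0 = 2 and N_k = 2 + N_{k-1} + N_{k-1}^2 for k ≥ 1 (one summand per function symbol, arity giving the exponent).
N_0 = 2
N_1 = 2 + 2 + 2^2 = 8
Terms of depth exactly 1: N_1 − N_0 = 8 − 2 = 6.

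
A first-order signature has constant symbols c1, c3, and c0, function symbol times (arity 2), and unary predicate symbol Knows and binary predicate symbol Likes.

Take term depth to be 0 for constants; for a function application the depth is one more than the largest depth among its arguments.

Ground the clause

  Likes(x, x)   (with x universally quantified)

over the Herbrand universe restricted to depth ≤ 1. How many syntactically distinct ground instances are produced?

12

Ground terms of depth ≤ 1:
  Let N_k count ground terms of depth at most k. Each non-constant term of depth ≤ k is some function symbol applied to depth-≤(k−1) arguments, giving N_k = 3 + N_{k-1}^2.
  N_0 = 3
  N_1 = 3 + 3^2 = 12
  Explicitly: c1, c3, c0, times(c1, c1), times(c1, c3), times(c1, c0), times(c3, c1), times(c3, c3), times(c3, c0), times(c0, c1), times(c0, c3), times(c0, c0).
So there are 12 ground terms available for substitution.
There is 1 variable to instantiate (x),  occurring in at least one literal, so different choices give different ground instances.
Number of ground instances = 12.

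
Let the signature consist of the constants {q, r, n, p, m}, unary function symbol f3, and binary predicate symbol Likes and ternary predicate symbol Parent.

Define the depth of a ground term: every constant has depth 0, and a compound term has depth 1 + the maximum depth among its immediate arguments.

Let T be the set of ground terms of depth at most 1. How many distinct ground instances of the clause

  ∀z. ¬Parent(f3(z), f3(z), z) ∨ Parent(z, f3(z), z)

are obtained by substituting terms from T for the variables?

Ground terms of depth ≤ 1:
  If N_k denotes the number of depth-≤k ground terms, the 5 constants give N_0 = 5, and each function symbol of arity r contributes N_{k-1}^r new terms at level k: N_k = 5 + N_{k-1}.
  N_0 = 5
  N_1 = 5 + 5 = 10
  Explicitly: q, r, n, p, m, f3(q), f3(r), f3(n), f3(p), f3(m).
So there are 10 ground terms available for substitution.
The clause has 1 distinct variable (z), which appears in the body. In the free term algebra distinct substitutions yield syntactically distinct ground instances.
Number of ground instances = 10.

10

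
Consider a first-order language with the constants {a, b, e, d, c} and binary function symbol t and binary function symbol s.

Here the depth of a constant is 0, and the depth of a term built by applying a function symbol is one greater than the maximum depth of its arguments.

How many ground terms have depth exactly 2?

Let N_k count ground terms of depth at most k. Each non-constant term of depth ≤ k is some function symbol applied to depth-≤(k−1) arguments, giving N_k = 5 + N_{k-1}^2 + N_{k-1}^2.
N_0 = 5
N_1 = 5 + 5^2 + 5^2 = 55
N_2 = 5 + 55^2 + 55^2 = 6055
Terms of depth exactly 2: N_2 − N_1 = 6055 − 55 = 6000.

6000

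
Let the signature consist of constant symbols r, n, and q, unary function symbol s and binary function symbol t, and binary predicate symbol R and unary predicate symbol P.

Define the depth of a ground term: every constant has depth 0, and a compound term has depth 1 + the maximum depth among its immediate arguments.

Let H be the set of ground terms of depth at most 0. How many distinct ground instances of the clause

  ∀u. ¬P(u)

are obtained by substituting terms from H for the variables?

Ground terms of depth ≤ 0:
  Let N_k = |{terms of depth ≤ k}|. Then N_0 = 3 and N_k = 3 + N_{k-1} + N_{k-1}^2 for k ≥ 1 (one summand per function symbol, arity giving the exponent).
  N_0 = 3
  Explicitly: r, n, q.
So there are 3 ground terms available for substitution.
The body mentions the single quantified variable u; since ground terms form a free algebra, no two substitutions collapse to the same formula.
Number of ground instances = 3.

3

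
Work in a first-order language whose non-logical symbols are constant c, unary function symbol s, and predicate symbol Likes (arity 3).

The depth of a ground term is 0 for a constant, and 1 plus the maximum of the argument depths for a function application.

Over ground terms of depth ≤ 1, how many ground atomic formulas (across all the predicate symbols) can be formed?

8

First count ground terms of depth ≤ 1.
If N_k denotes the number of depth-≤k ground terms, the 1 constant gives N_0 = 1, and each function symbol of arity r contributes N_{k-1}^r new terms at level k: N_k = 1 + N_{k-1}.
N_0 = 1
N_1 = 1 + 1 = 2
So |H| = 2.
For each predicate symbol, the number of ground atoms is |H| raised to its arity; summing:
  Likes: 2^3 = 8
Total ground atoms: 8.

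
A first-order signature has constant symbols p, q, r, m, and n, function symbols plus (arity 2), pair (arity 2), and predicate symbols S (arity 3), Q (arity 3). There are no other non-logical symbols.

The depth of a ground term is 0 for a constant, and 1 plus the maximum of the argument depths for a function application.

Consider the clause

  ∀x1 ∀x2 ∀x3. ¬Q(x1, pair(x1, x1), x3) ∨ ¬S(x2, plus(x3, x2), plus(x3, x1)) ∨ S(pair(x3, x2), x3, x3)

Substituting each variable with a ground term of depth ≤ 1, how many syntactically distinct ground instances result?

166375

Ground terms of depth ≤ 1:
  If N_k denotes the number of depth-≤k ground terms, the 5 constants give N_0 = 5, and each function symbol of arity r contributes N_{k-1}^r new terms at level k: N_k = 5 + N_{k-1}^2 + N_{k-1}^2.
  N_0 = 5
  N_1 = 5 + 5^2 + 5^2 = 55
So there are 55 ground terms available for substitution.
Each of x1, x2, x3 ranges independently over the available ground terms, and distinct assignments produce distinct instances.
Number of ground instances = 55^3 = 166375.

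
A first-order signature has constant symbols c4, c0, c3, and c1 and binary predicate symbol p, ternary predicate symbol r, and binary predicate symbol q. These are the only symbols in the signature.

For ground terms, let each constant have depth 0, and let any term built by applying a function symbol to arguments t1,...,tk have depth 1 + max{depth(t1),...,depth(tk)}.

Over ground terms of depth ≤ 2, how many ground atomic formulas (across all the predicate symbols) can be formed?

96

First count ground terms of depth ≤ 2.
With no function symbols every ground term is a constant, so there are exactly 4 ground terms at every depth bound.
N_0 = 4
N_1 = 4
N_2 = 4
Explicitly: c4, c0, c3, c1.
So |H| = 4.
Each predicate of arity r yields |H|^r ground atoms (one per choice of an r-tuple from H):
  p: 4^2 = 16;  r: 4^3 = 64;  q: 4^2 = 16
Total ground atoms: 16 + 64 + 16 = 96.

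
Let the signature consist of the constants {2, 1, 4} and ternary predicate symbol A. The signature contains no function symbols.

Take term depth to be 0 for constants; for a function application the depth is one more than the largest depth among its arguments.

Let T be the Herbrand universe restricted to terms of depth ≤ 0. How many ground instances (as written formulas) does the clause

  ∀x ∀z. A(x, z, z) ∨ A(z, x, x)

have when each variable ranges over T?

9

Ground terms of depth ≤ 0:
  With no function symbols every ground term is a constant, so there are exactly 3 ground terms at every depth bound.
  N_0 = 3
  Explicitly: 2, 1, 4.
So there are 3 ground terms available for substitution.
The body mentions every one of the 2 quantified variables; since ground terms form a free algebra, no two substitutions collapse to the same formula.
Number of ground instances = 3^2 = 9.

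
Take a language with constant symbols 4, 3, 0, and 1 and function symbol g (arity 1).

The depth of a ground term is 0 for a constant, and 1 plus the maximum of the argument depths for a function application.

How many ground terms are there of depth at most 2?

12

If N_k denotes the number of depth-≤k ground terms, the 4 constants give N_0 = 4, and each function symbol of arity r contributes N_{k-1}^r new terms at level k: N_k = 4 + N_{k-1}.
N_0 = 4
N_1 = 4 + 4 = 8
N_2 = 4 + 8 = 12
Explicitly: 4, 3, 0, 1, g(4), g(3), g(0), g(1), g(g(4)), g(g(3)), g(g(0)), g(g(1)).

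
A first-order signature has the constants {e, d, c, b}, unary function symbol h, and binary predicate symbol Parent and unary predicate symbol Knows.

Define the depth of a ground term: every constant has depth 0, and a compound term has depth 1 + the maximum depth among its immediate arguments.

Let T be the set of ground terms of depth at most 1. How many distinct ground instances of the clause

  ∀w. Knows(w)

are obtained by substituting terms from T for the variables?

8

Ground terms of depth ≤ 1:
  Count level by level. With function symbols h/1, the terms of depth ≤ k are the 4 constants together with each function applied to depth-≤(k−1) tuples, so N_k = 4 + N_{k-1}.
  N_0 = 4
  N_1 = 4 + 4 = 8
So there are 8 ground terms available for substitution.
There is 1 variable to instantiate (w),  occurring in at least one literal, so different choices give different ground instances.
Number of ground instances = 8.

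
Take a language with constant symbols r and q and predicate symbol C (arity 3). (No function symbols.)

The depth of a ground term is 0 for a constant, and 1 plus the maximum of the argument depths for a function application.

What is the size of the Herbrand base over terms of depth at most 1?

8

First count ground terms of depth ≤ 1.
With no function symbols every ground term is a constant, so there are exactly 2 ground terms at every depth bound.
N_0 = 2
N_1 = 2
So |H| = 2.
Ground atoms are formed by filling each argument slot of a predicate with a term from H, so an r-ary predicate gives |H|^r atoms:
  C: 2^3 = 8
Total ground atoms: 8.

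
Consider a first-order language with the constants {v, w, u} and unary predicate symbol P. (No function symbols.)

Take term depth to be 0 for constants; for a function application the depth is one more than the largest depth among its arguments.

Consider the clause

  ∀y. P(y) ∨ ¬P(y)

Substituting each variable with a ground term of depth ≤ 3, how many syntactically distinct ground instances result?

3

Ground terms of depth ≤ 3:
  With no function symbols every ground term is a constant, so there are exactly 3 ground terms at every depth bound.
  N_0 = 3
  N_1 = 3
  N_2 = 3
  N_3 = 3
So there are 3 ground terms available for substitution.
The body mentions the single quantified variable y; since ground terms form a free algebra, no two substitutions collapse to the same formula.
Number of ground instances = 3.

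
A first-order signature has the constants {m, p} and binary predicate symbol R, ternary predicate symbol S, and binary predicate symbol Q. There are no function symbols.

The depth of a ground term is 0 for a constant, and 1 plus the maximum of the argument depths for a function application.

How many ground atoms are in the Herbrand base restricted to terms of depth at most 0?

16

First count ground terms of depth ≤ 0.
With no function symbols every ground term is a constant, so there are exactly 2 ground terms at every depth bound.
N_0 = 2
Explicitly: m, p.
So |H| = 2.
Ground atoms are formed by filling each argument slot of a predicate with a term from H, so an r-ary predicate gives |H|^r atoms:
  R: 2^2 = 4;  S: 2^3 = 8;  Q: 2^2 = 4
Total ground atoms: 4 + 8 + 4 = 16.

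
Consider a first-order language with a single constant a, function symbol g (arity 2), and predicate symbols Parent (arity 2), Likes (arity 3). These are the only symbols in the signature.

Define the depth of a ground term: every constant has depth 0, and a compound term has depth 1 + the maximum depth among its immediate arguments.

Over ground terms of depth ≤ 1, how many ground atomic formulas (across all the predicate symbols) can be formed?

12

First count ground terms of depth ≤ 1.
Write N_k for the number of ground terms of depth ≤ k. A term of depth ≤ k is either a constant or a function symbol applied to arguments of depth ≤ k−1, so N_k = 1 + N_{k-1}^2.
N_0 = 1
N_1 = 1 + 1^2 = 2
So |H| = 2.
For each predicate symbol, the number of ground atoms is |H| raised to its arity; summing:
  Parent: 2^2 = 4;  Likes: 2^3 = 8
Total ground atoms: 4 + 8 = 12.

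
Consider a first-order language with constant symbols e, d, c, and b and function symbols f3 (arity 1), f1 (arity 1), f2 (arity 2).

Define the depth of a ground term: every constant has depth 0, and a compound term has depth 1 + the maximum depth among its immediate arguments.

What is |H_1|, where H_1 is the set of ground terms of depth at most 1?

Count level by level. With function symbols f3/1, f1/1, f2/2, the terms of depth ≤ k are the 4 constants together with each function applied to depth-≤(k−1) tuples, so N_k = 4 + N_{k-1} + N_{k-1} + N_{k-1}^2.
N_0 = 4
N_1 = 4 + 4 + 4 + 4^2 = 28

28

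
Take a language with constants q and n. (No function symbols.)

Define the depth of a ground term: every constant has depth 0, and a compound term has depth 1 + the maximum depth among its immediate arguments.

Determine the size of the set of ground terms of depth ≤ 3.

2

With no function symbols every ground term is a constant, so there are exactly 2 ground terms at every depth bound.
N_0 = 2
N_1 = 2
N_2 = 2
N_3 = 2
Explicitly: q, n.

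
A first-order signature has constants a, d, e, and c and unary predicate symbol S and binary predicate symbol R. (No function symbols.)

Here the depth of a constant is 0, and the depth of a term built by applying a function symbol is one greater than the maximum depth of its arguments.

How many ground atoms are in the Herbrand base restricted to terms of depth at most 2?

20

First count ground terms of depth ≤ 2.
With no function symbols every ground term is a constant, so there are exactly 4 ground terms at every depth bound.
N_0 = 4
N_1 = 4
N_2 = 4
Explicitly: a, d, e, c.
So |H| = 4.
A ground atom is a predicate applied to a tuple of terms from H, so the count is the sum over predicates of |H|^arity:
  S: 4;  R: 4^2 = 16
Total ground atoms: 4 + 16 = 20.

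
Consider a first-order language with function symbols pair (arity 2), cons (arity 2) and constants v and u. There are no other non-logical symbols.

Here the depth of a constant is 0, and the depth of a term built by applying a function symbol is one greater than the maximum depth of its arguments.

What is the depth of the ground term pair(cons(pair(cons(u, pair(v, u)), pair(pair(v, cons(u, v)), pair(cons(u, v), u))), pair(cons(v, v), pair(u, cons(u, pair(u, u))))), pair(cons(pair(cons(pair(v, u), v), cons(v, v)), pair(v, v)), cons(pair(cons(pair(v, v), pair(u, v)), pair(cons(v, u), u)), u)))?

6

depth(pair(v, u)) = 1 + max(0, 0) = 1
depth(cons(u, pair(v, u))) = 1 + max(0, 1) = 2
depth(cons(u, v)) = 1 + max(0, 0) = 1
depth(pair(v, cons(u, v))) = 1 + max(0, 1) = 2
depth(pair(cons(u, v), u)) = 1 + max(1, 0) = 2
depth(pair(pair(v, cons(u, v)), pair(cons(u, v), u))) = 1 + max(2, 2) = 3
depth(pair(cons(u, pair(v, u)), pair(pair(v, cons(u, v)), pair(cons(u, v), u)))) = 1 + max(2, 3) = 4
depth(cons(v, v)) = 1 + max(0, 0) = 1
depth(pair(u, u)) = 1 + max(0, 0) = 1
depth(cons(u, pair(u, u))) = 1 + max(0, 1) = 2
depth(pair(u, cons(u, pair(u, u)))) = 1 + max(0, 2) = 3
depth(pair(cons(v, v), pair(u, cons(u, pair(u, u))))) = 1 + max(1, 3) = 4
depth(cons(pair(cons(u, pair(v, u)), pair(pair(v, cons(u, v)), pair(cons(u, v), u))), pair(cons(v, v), pair(u, cons(u, pair(u, u)))))) = 1 + max(4, 4) = 5
depth(cons(pair(v, u), v)) = 1 + max(1, 0) = 2
depth(pair(cons(pair(v, u), v), cons(v, v))) = 1 + max(2, 1) = 3
depth(pair(v, v)) = 1 + max(0, 0) = 1
depth(cons(pair(cons(pair(v, u), v), cons(v, v)), pair(v, v))) = 1 + max(3, 1) = 4
depth(pair(u, v)) = 1 + max(0, 0) = 1
depth(cons(pair(v, v), pair(u, v))) = 1 + max(1, 1) = 2
depth(cons(v, u)) = 1 + max(0, 0) = 1
depth(pair(cons(v, u), u)) = 1 + max(1, 0) = 2
depth(pair(cons(pair(v, v), pair(u, v)), pair(cons(v, u), u))) = 1 + max(2, 2) = 3
depth(cons(pair(cons(pair(v, v), pair(u, v)), pair(cons(v, u), u)), u)) = 1 + max(3, 0) = 4
depth(pair(cons(pair(cons(pair(v, u), v), cons(v, v)), pair(v, v)), cons(pair(cons(pair(v, v), pair(u, v)), pair(cons(v, u), u)), u))) = 1 + max(4, 4) = 5
depth(pair(cons(pair(cons(u, pair(v, u)), pair(pair(v, cons(u, v)), pair(cons(u, v), u))), pair(cons(v, v), pair(u, cons(u, pair(u, u))))), pair(cons(pair(cons(pair(v, u), v), cons(v, v)), pair(v, v)), cons(pair(cons(pair(v, v), pair(u, v)), pair(cons(v, u), u)), u)))) = 1 + max(5, 5) = 6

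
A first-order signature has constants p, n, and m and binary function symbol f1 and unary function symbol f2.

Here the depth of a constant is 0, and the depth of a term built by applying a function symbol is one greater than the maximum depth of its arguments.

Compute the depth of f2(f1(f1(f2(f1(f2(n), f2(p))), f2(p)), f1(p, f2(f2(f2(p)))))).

depth(f2(n)) = 1 + depth(n) = 1 + 0 = 1
depth(f2(p)) = 1 + depth(p) = 1 + 0 = 1
depth(f1(f2(n), f2(p))) = 1 + max(1, 1) = 2
depth(f2(f1(f2(n), f2(p)))) = 1 + depth(f1(f2(n), f2(p))) = 1 + 2 = 3
depth(f1(f2(f1(f2(n), f2(p))), f2(p))) = 1 + max(3, 1) = 4
depth(f2(f2(p))) = 1 + depth(f2(p)) = 1 + 1 = 2
depth(f2(f2(f2(p)))) = 1 + depth(f2(f2(p))) = 1 + 2 = 3
depth(f1(p, f2(f2(f2(p))))) = 1 + max(0, 3) = 4
depth(f1(f1(f2(f1(f2(n), f2(p))), f2(p)), f1(p, f2(f2(f2(p)))))) = 1 + max(4, 4) = 5
depth(f2(f1(f1(f2(f1(f2(n), f2(p))), f2(p)), f1(p, f2(f2(f2(p))))))) = 1 + depth(f1(f1(f2(f1(f2(n), f2(p))), f2(p)), f1(p, f2(f2(f2(p)))))) = 1 + 5 = 6

6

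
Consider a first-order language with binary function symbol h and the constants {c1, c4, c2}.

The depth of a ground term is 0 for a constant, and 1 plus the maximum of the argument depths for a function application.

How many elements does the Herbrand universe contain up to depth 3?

21612

Write N_k for the number of ground terms of depth ≤ k. A term of depth ≤ k is either a constant or a function symbol applied to arguments of depth ≤ k−1, so N_k = 3 + N_{k-1}^2.
N_0 = 3
N_1 = 3 + 3^2 = 12
N_2 = 3 + 12^2 = 147
N_3 = 3 + 147^2 = 21612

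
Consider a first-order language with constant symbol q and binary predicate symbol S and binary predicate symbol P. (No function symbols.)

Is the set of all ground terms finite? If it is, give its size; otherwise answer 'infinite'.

1

There are no function symbols, so the only ground term is the single constant.
The Herbrand universe is {q}, finite with 1 element.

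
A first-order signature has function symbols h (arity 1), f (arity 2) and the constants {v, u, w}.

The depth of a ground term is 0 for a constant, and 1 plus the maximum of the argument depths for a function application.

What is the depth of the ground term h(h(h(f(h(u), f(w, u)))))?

5

depth(h(u)) = 1 + depth(u) = 1 + 0 = 1
depth(f(w, u)) = 1 + max(0, 0) = 1
depth(f(h(u), f(w, u))) = 1 + max(1, 1) = 2
depth(h(f(h(u), f(w, u)))) = 1 + depth(f(h(u), f(w, u))) = 1 + 2 = 3
depth(h(h(f(h(u), f(w, u))))) = 1 + depth(h(f(h(u), f(w, u)))) = 1 + 3 = 4
depth(h(h(h(f(h(u), f(w, u)))))) = 1 + depth(h(h(f(h(u), f(w, u))))) = 1 + 4 = 5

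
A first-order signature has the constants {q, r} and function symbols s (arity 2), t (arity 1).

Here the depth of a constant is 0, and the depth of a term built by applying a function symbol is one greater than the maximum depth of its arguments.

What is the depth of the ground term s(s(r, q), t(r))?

2

depth(s(r, q)) = 1 + max(0, 0) = 1
depth(t(r)) = 1 + depth(r) = 1 + 0 = 1
depth(s(s(r, q), t(r))) = 1 + max(1, 1) = 2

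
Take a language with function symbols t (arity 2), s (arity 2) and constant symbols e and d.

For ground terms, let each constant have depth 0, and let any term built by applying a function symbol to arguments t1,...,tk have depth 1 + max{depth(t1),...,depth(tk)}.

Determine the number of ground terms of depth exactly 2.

192

Let N_k = |{terms of depth ≤ k}|. Then N_0 = 2 and N_k = 2 + N_{k-1}^2 + N_{k-1}^2 for k ≥ 1 (one summand per function symbol, arity giving the exponent).
N_0 = 2
N_1 = 2 + 2^2 + 2^2 = 10
N_2 = 2 + 10^2 + 10^2 = 202
Terms of depth exactly 2: N_2 − N_1 = 202 − 10 = 192.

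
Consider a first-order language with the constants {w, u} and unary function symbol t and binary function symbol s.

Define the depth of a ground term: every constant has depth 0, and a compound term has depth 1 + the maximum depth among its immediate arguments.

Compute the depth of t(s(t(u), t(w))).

depth(t(u)) = 1 + depth(u) = 1 + 0 = 1
depth(t(w)) = 1 + depth(w) = 1 + 0 = 1
depth(s(t(u), t(w))) = 1 + max(1, 1) = 2
depth(t(s(t(u), t(w)))) = 1 + depth(s(t(u), t(w))) = 1 + 2 = 3

3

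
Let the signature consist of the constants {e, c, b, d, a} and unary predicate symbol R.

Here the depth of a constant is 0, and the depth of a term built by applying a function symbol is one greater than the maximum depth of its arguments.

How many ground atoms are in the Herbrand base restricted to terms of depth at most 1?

First count ground terms of depth ≤ 1.
With no function symbols every ground term is a constant, so there are exactly 5 ground terms at every depth bound.
N_0 = 5
N_1 = 5
Explicitly: e, c, b, d, a.
So |H| = 5.
For each predicate symbol, the number of ground atoms is |H| raised to its arity; summing:
  R: 5
Total ground atoms: 5.

5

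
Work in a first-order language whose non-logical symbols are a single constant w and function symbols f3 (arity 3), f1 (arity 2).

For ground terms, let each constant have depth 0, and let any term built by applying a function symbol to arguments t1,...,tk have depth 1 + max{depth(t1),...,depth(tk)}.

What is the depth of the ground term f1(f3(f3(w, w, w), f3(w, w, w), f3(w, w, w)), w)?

3

depth(f3(w, w, w)) = 1 + max(0, 0, 0) = 1
depth(f3(f3(w, w, w), f3(w, w, w), f3(w, w, w))) = 1 + max(1, 1, 1) = 2
depth(f1(f3(f3(w, w, w), f3(w, w, w), f3(w, w, w)), w)) = 1 + max(2, 0) = 3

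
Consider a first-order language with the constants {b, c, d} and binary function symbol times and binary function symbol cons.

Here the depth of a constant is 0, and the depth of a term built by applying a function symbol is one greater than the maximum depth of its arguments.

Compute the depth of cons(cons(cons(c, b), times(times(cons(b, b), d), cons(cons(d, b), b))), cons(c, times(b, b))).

depth(cons(c, b)) = 1 + max(0, 0) = 1
depth(cons(b, b)) = 1 + max(0, 0) = 1
depth(times(cons(b, b), d)) = 1 + max(1, 0) = 2
depth(cons(d, b)) = 1 + max(0, 0) = 1
depth(cons(cons(d, b), b)) = 1 + max(1, 0) = 2
depth(times(times(cons(b, b), d), cons(cons(d, b), b))) = 1 + max(2, 2) = 3
depth(cons(cons(c, b), times(times(cons(b, b), d), cons(cons(d, b), b)))) = 1 + max(1, 3) = 4
depth(times(b, b)) = 1 + max(0, 0) = 1
depth(cons(c, times(b, b))) = 1 + max(0, 1) = 2
depth(cons(cons(cons(c, b), times(times(cons(b, b), d), cons(cons(d, b), b))), cons(c, times(b, b)))) = 1 + max(4, 2) = 5

5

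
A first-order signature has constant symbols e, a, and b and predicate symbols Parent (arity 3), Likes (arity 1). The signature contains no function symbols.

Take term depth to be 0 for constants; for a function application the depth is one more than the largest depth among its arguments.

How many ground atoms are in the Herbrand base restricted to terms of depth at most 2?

First count ground terms of depth ≤ 2.
With no function symbols every ground term is a constant, so there are exactly 3 ground terms at every depth bound.
N_0 = 3
N_1 = 3
N_2 = 3
So |H| = 3.
A ground atom is a predicate applied to a tuple of terms from H, so the count is the sum over predicates of |H|^arity:
  Parent: 3^3 = 27;  Likes: 3
Total ground atoms: 27 + 3 = 30.

30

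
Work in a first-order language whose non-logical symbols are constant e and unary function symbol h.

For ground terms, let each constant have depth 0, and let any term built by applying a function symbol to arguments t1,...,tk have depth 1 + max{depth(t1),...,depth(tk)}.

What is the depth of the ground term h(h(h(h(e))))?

4

depth(h(e)) = 1 + depth(e) = 1 + 0 = 1
depth(h(h(e))) = 1 + depth(h(e)) = 1 + 1 = 2
depth(h(h(h(e)))) = 1 + depth(h(h(e))) = 1 + 2 = 3
depth(h(h(h(h(e))))) = 1 + depth(h(h(h(e)))) = 1 + 3 = 4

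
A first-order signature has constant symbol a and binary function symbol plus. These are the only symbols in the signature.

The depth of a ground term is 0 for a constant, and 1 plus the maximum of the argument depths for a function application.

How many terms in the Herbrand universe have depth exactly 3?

Write N_k for the number of ground terms of depth ≤ k. A term of depth ≤ k is either a constant or a function symbol applied to arguments of depth ≤ k−1, so N_k = 1 + N_{k-1}^2.
N_0 = 1
N_1 = 1 + 1^2 = 2
N_2 = 1 + 2^2 = 5
N_3 = 1 + 5^2 = 26
Terms of depth exactly 3: N_3 − N_2 = 26 − 5 = 21.

21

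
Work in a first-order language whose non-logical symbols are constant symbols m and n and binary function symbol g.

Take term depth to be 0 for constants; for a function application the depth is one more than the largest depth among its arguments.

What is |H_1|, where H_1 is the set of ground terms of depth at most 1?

6

Write N_k for the number of ground terms of depth ≤ k. A term of depth ≤ k is either a constant or a function symbol applied to arguments of depth ≤ k−1, so N_k = 2 + N_{k-1}^2.
N_0 = 2
N_1 = 2 + 2^2 = 6
Explicitly: m, n, g(m, m), g(m, n), g(n, m), g(n, n).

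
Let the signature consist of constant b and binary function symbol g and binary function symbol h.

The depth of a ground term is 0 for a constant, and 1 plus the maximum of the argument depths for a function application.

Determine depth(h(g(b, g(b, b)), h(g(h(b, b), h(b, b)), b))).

depth(g(b, b)) = 1 + max(0, 0) = 1
depth(g(b, g(b, b))) = 1 + max(0, 1) = 2
depth(h(b, b)) = 1 + max(0, 0) = 1
depth(g(h(b, b), h(b, b))) = 1 + max(1, 1) = 2
depth(h(g(h(b, b), h(b, b)), b)) = 1 + max(2, 0) = 3
depth(h(g(b, g(b, b)), h(g(h(b, b), h(b, b)), b))) = 1 + max(2, 3) = 4

4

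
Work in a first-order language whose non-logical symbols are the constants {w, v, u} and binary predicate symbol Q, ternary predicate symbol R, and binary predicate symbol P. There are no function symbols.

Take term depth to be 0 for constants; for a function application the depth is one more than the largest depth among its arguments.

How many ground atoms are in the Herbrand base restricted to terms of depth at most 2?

First count ground terms of depth ≤ 2.
With no function symbols every ground term is a constant, so there are exactly 3 ground terms at every depth bound.
N_0 = 3
N_1 = 3
N_2 = 3
Explicitly: w, v, u.
So |H| = 3.
Each predicate of arity r yields |H|^r ground atoms (one per choice of an r-tuple from H):
  Q: 3^2 = 9;  R: 3^3 = 27;  P: 3^2 = 9
Total ground atoms: 9 + 27 + 9 = 45.

45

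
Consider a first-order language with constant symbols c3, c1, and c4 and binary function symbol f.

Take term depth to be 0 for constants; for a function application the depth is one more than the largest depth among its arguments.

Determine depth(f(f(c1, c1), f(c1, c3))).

2

depth(f(c1, c1)) = 1 + max(0, 0) = 1
depth(f(c1, c3)) = 1 + max(0, 0) = 1
depth(f(f(c1, c1), f(c1, c3))) = 1 + max(1, 1) = 2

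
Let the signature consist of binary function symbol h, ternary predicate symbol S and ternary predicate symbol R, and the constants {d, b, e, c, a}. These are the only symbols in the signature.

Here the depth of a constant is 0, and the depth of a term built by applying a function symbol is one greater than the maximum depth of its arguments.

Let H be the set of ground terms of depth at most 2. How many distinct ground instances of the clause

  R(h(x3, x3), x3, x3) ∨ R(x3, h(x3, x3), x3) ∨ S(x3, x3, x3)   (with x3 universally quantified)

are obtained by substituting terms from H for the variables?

905

Ground terms of depth ≤ 2:
  Count level by level. With function symbols h/2, the terms of depth ≤ k are the 5 constants together with each function applied to depth-≤(k−1) tuples, so N_k = 5 + N_{k-1}^2.
  N_0 = 5
  N_1 = 5 + 5^2 = 30
  N_2 = 5 + 30^2 = 905
So there are 905 ground terms available for substitution.
There is 1 variable to instantiate (x3),  occurring in at least one literal, so different choices give different ground instances.
Number of ground instances = 905.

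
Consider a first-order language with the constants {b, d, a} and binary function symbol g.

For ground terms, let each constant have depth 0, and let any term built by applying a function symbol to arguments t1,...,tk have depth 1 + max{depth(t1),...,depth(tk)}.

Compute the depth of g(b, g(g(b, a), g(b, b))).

3

depth(g(b, a)) = 1 + max(0, 0) = 1
depth(g(b, b)) = 1 + max(0, 0) = 1
depth(g(g(b, a), g(b, b))) = 1 + max(1, 1) = 2
depth(g(b, g(g(b, a), g(b, b)))) = 1 + max(0, 2) = 3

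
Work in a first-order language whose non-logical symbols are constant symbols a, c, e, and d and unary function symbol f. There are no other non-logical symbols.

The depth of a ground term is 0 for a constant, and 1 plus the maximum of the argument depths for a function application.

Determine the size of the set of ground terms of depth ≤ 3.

16

Write N_k for the number of ground terms of depth ≤ k. A term of depth ≤ k is either a constant or a function symbol applied to arguments of depth ≤ k−1, so N_k = 4 + N_{k-1}.
N_0 = 4
N_1 = 4 + 4 = 8
N_2 = 4 + 8 = 12
N_3 = 4 + 12 = 16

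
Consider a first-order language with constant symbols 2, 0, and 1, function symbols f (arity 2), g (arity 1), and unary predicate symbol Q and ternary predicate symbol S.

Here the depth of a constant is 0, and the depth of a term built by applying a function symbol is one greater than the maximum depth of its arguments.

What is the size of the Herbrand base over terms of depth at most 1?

3390

First count ground terms of depth ≤ 1.
Write N_k for the number of ground terms of depth ≤ k. A term of depth ≤ k is either a constant or a function symbol applied to arguments of depth ≤ k−1, so N_k = 3 + N_{k-1}^2 + N_{k-1}.
N_0 = 3
N_1 = 3 + 3^2 + 3 = 15
So |H| = 15.
For each predicate symbol, the number of ground atoms is |H| raised to its arity; summing:
  Q: 15;  S: 15^3 = 3375
Total ground atoms: 15 + 3375 = 3390.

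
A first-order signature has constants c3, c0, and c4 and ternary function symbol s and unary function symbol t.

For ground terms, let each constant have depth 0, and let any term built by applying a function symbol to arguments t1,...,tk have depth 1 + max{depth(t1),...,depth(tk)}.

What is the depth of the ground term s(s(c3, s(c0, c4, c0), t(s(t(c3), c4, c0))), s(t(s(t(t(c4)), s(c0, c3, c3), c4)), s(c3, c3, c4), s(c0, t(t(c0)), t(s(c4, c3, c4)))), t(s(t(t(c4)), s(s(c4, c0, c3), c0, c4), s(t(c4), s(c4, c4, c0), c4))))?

depth(s(c0, c4, c0)) = 1 + max(0, 0, 0) = 1
depth(t(c3)) = 1 + depth(c3) = 1 + 0 = 1
depth(s(t(c3), c4, c0)) = 1 + max(1, 0, 0) = 2
depth(t(s(t(c3), c4, c0))) = 1 + depth(s(t(c3), c4, c0)) = 1 + 2 = 3
depth(s(c3, s(c0, c4, c0), t(s(t(c3), c4, c0)))) = 1 + max(0, 1, 3) = 4
depth(t(c4)) = 1 + depth(c4) = 1 + 0 = 1
depth(t(t(c4))) = 1 + depth(t(c4)) = 1 + 1 = 2
depth(s(c0, c3, c3)) = 1 + max(0, 0, 0) = 1
depth(s(t(t(c4)), s(c0, c3, c3), c4)) = 1 + max(2, 1, 0) = 3
depth(t(s(t(t(c4)), s(c0, c3, c3), c4))) = 1 + depth(s(t(t(c4)), s(c0, c3, c3), c4)) = 1 + 3 = 4
depth(s(c3, c3, c4)) = 1 + max(0, 0, 0) = 1
depth(t(c0)) = 1 + depth(c0) = 1 + 0 = 1
depth(t(t(c0))) = 1 + depth(t(c0)) = 1 + 1 = 2
depth(s(c4, c3, c4)) = 1 + max(0, 0, 0) = 1
depth(t(s(c4, c3, c4))) = 1 + depth(s(c4, c3, c4)) = 1 + 1 = 2
depth(s(c0, t(t(c0)), t(s(c4, c3, c4)))) = 1 + max(0, 2, 2) = 3
depth(s(t(s(t(t(c4)), s(c0, c3, c3), c4)), s(c3, c3, c4), s(c0, t(t(c0)), t(s(c4, c3, c4))))) = 1 + max(4, 1, 3) = 5
depth(s(c4, c0, c3)) = 1 + max(0, 0, 0) = 1
depth(s(s(c4, c0, c3), c0, c4)) = 1 + max(1, 0, 0) = 2
depth(s(c4, c4, c0)) = 1 + max(0, 0, 0) = 1
depth(s(t(c4), s(c4, c4, c0), c4)) = 1 + max(1, 1, 0) = 2
depth(s(t(t(c4)), s(s(c4, c0, c3), c0, c4), s(t(c4), s(c4, c4, c0), c4))) = 1 + max(2, 2, 2) = 3
depth(t(s(t(t(c4)), s(s(c4, c0, c3), c0, c4), s(t(c4), s(c4, c4, c0), c4)))) = 1 + depth(s(t(t(c4)), s(s(c4, c0, c3), c0, c4), s(t(c4), s(c4, c4, c0), c4))) = 1 + 3 = 4
depth(s(s(c3, s(c0, c4, c0), t(s(t(c3), c4, c0))), s(t(s(t(t(c4)), s(c0, c3, c3), c4)), s(c3, c3, c4), s(c0, t(t(c0)), t(s(c4, c3, c4)))), t(s(t(t(c4)), s(s(c4, c0, c3), c0, c4), s(t(c4), s(c4, c4, c0), c4))))) = 1 + max(4, 5, 4) = 6

6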